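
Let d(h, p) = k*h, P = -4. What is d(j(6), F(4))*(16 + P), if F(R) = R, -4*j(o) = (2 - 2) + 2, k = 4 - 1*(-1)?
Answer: -30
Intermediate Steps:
k = 5 (k = 4 + 1 = 5)
j(o) = -½ (j(o) = -((2 - 2) + 2)/4 = -(0 + 2)/4 = -¼*2 = -½)
d(h, p) = 5*h
d(j(6), F(4))*(16 + P) = (5*(-½))*(16 - 4) = -5/2*12 = -30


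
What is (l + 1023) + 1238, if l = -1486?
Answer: 775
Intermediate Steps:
(l + 1023) + 1238 = (-1486 + 1023) + 1238 = -463 + 1238 = 775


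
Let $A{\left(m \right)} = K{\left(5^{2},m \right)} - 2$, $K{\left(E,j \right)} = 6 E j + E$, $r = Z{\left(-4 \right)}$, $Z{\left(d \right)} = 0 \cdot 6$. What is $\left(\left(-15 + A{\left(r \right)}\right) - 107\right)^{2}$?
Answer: $9801$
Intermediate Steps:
$Z{\left(d \right)} = 0$
$r = 0$
$K{\left(E,j \right)} = E + 6 E j$ ($K{\left(E,j \right)} = 6 E j + E = E + 6 E j$)
$A{\left(m \right)} = 23 + 150 m$ ($A{\left(m \right)} = 5^{2} \left(1 + 6 m\right) - 2 = 25 \left(1 + 6 m\right) - 2 = \left(25 + 150 m\right) - 2 = 23 + 150 m$)
$\left(\left(-15 + A{\left(r \right)}\right) - 107\right)^{2} = \left(\left(-15 + \left(23 + 150 \cdot 0\right)\right) - 107\right)^{2} = \left(\left(-15 + \left(23 + 0\right)\right) - 107\right)^{2} = \left(\left(-15 + 23\right) - 107\right)^{2} = \left(8 - 107\right)^{2} = \left(-99\right)^{2} = 9801$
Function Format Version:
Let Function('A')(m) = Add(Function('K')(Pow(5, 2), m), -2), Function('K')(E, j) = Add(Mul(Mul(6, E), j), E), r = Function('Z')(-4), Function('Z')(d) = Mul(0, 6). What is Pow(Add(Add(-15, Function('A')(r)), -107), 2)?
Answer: 9801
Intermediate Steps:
Function('Z')(d) = 0
r = 0
Function('K')(E, j) = Add(E, Mul(6, E, j)) (Function('K')(E, j) = Add(Mul(6, E, j), E) = Add(E, Mul(6, E, j)))
Function('A')(m) = Add(23, Mul(150, m)) (Function('A')(m) = Add(Mul(Pow(5, 2), Add(1, Mul(6, m))), -2) = Add(Mul(25, Add(1, Mul(6, m))), -2) = Add(Add(25, Mul(150, m)), -2) = Add(23, Mul(150, m)))
Pow(Add(Add(-15, Function('A')(r)), -107), 2) = Pow(Add(Add(-15, Add(23, Mul(150, 0))), -107), 2) = Pow(Add(Add(-15, Add(23, 0)), -107), 2) = Pow(Add(Add(-15, 23), -107), 2) = Pow(Add(8, -107), 2) = Pow(-99, 2) = 9801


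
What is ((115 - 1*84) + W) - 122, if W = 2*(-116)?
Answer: -323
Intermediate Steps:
W = -232
((115 - 1*84) + W) - 122 = ((115 - 1*84) - 232) - 122 = ((115 - 84) - 232) - 122 = (31 - 232) - 122 = -201 - 122 = -323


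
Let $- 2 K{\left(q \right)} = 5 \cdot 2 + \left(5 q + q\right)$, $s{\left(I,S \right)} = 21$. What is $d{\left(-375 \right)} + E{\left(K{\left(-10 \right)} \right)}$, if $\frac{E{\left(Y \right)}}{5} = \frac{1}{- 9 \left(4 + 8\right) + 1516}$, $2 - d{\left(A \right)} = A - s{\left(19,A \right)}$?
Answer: $\frac{560389}{1408} \approx 398.0$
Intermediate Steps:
$K{\left(q \right)} = -5 - 3 q$ ($K{\left(q \right)} = - \frac{5 \cdot 2 + \left(5 q + q\right)}{2} = - \frac{10 + 6 q}{2} = -5 - 3 q$)
$d{\left(A \right)} = 23 - A$ ($d{\left(A \right)} = 2 - \left(A - 21\right) = 2 - \left(-21 + A\right) = 23 - A$)
$E{\left(Y \right)} = \frac{5}{1408}$ ($E{\left(Y \right)} = \frac{5}{- 9 \left(4 + 8\right) + 1516} = \frac{5}{\left(-9\right) 12 + 1516} = \frac{5}{-108 + 1516} = \frac{5}{1408}$)
$d{\left(-375 \right)} + E{\left(K{\left(-10 \right)} \right)} = \left(23 - -375\right) + \frac{5}{1408} = \left(23 + 375\right) + \frac{5}{1408} = 398 + \frac{5}{1408} = \frac{560389}{1408}$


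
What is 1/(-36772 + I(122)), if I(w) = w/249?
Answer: -249/9156106 ≈ -2.7195e-5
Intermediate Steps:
I(w) = w/249 (I(w) = w*(1/249) = w/249)
1/(-36772 + I(122)) = 1/(-36772 + (1/249)*122) = 1/(-36772 + 122/249) = 1/(-9156106/249) = -249/9156106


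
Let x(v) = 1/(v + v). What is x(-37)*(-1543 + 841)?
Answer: 351/37 ≈ 9.4865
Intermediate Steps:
x(v) = 1/(2*v)
x(-37)*(-1543 + 841) = ((½)/(-37))*(-1543 + 841) = ((½)*(-1/37))*(-702) = -1/74*(-702) = 351/37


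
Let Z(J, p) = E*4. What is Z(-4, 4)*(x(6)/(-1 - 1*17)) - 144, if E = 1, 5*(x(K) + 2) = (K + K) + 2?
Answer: -6488/45 ≈ -144.18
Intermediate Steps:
x(K) = -8/5 + 2*K/5 (x(K) = -2 + ((K + K) + 2)/5 = -2 + (2*K + 2)/5 = -2 + (2 + 2*K)/5 = -2 + (2/5 + 2*K/5) = -8/5 + 2*K/5)
Z(J, p) = 4 (Z(J, p) = 1*4 = 4)
Z(-4, 4)*(x(6)/(-1 - 1*17)) - 144 = 4*((-8/5 + (2/5)*6)/(-1 - 1*17)) - 144 = 4*((-8/5 + 12/5)/(-1 - 17)) - 144 = 4*((4/5)/(-18)) - 144 = 4*((4/5)*(-1/18)) - 144 = 4*(-2/45) - 144 = -8/45 - 144 = -6488/45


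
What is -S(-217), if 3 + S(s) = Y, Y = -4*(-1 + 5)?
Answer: 19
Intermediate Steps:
Y = -16 (Y = -4*4 = -16)
S(s) = -19 (S(s) = -3 - 16 = -19)
-S(-217) = -1*(-19) = 19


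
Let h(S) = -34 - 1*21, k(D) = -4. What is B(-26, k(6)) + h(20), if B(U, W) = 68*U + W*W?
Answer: -1807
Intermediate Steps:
B(U, W) = W² + 68*U (B(U, W) = 68*U + W² = W² + 68*U)
h(S) = -55 (h(S) = -34 - 21 = -55)
B(-26, k(6)) + h(20) = ((-4)² + 68*(-26)) - 55 = (16 - 1768) - 55 = -1752 - 55 = -1807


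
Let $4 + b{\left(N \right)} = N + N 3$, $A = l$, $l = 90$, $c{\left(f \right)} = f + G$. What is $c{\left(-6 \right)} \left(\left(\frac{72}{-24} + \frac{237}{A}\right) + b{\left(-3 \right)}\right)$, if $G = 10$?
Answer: $- \frac{982}{15} \approx -65.467$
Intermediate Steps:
$c{\left(f \right)} = 10 + f$ ($c{\left(f \right)} = f + 10 = 10 + f$)
$A = 90$
$b{\left(N \right)} = -4 + 4 N$ ($b{\left(N \right)} = -4 + \left(N + N 3\right) = -4 + \left(N + 3 N\right) = -4 + 4 N$)
$c{\left(-6 \right)} \left(\left(\frac{72}{-24} + \frac{237}{A}\right) + b{\left(-3 \right)}\right) = \left(10 - 6\right) \left(\left(\frac{72}{-24} + \frac{237}{90}\right) + \left(-4 + 4 \left(-3\right)\right)\right) = 4 \left(\left(72 \left(- \frac{1}{24}\right) + 237 \cdot \frac{1}{90}\right) - 16\right) = 4 \left(\left(-3 + \frac{79}{30}\right) - 16\right) = 4 \left(- \frac{11}{30} - 16\right) = 4 \left(- \frac{491}{30}\right) = - \frac{982}{15}$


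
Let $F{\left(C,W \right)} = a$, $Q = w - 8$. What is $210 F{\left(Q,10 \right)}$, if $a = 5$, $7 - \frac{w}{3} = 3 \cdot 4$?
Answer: $1050$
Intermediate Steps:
$w = -15$ ($w = 21 - 3 \cdot 3 \cdot 4 = 21 - 36 = -15$)
$Q = -23$ ($Q = -15 - 8 = -23$)
$F{\left(C,W \right)} = 5$
$210 F{\left(Q,10 \right)} = 210 \cdot 5 = 1050$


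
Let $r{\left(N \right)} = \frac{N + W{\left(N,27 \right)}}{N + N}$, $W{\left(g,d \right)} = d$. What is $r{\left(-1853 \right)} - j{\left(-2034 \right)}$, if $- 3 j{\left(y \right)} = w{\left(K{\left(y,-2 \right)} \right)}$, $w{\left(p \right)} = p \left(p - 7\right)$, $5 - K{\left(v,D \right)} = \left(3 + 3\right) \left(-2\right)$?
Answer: $\frac{317749}{5559} \approx 57.159$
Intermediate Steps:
$K{\left(v,D \right)} = 17$ ($K{\left(v,D \right)} = 5 - \left(3 + 3\right) \left(-2\right) = 5 - 6 \left(-2\right) = 5 - -12 = 5 + 12 = 17$)
$r{\left(N \right)} = \frac{27 + N}{2 N}$ ($r{\left(N \right)} = \frac{N + 27}{N + N} = \frac{27 + N}{2 N}$)
$w{\left(p \right)} = p \left(-7 + p\right)$
$j{\left(y \right)} = - \frac{170}{3}$ ($j{\left(y \right)} = - \frac{17 \left(-7 + 17\right)}{3} = - \frac{17 \cdot 10}{3} = \left(- \frac{1}{3}\right) 170 = - \frac{170}{3}$)
$r{\left(-1853 \right)} - j{\left(-2034 \right)} = \frac{27 - 1853}{2 \left(-1853\right)} - - \frac{170}{3} = \frac{1}{2} \left(- \frac{1}{1853}\right) \left(-1826\right) + \frac{170}{3} = \frac{913}{1853} + \frac{170}{3} = \frac{317749}{5559}$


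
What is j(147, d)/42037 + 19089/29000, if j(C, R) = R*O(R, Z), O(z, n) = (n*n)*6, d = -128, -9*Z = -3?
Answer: 2399908879/3657219000 ≈ 0.65621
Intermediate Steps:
Z = 1/3 (Z = -1/9*(-3) = 1/3 ≈ 0.33333)
O(z, n) = 6*n**2 (O(z, n) = n**2*6 = 6*n**2)
j(C, R) = 2*R/3 (j(C, R) = R*(6*(1/3)**2) = R*(6*(1/9)) = R*(2/3) = 2*R/3)
j(147, d)/42037 + 19089/29000 = ((2/3)*(-128))/42037 + 19089/29000 = -256/3*1/42037 + 19089*(1/29000) = -256/126111 + 19089/29000 = 2399908879/3657219000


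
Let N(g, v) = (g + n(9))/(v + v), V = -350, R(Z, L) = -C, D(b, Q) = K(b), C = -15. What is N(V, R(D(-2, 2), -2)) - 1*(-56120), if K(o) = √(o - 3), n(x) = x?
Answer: 1683259/30 ≈ 56109.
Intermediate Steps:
K(o) = √(-3 + o)
D(b, Q) = √(-3 + b)
R(Z, L) = 15 (R(Z, L) = -1*(-15) = 15)
N(g, v) = (9 + g)/(2*v) (N(g, v) = (g + 9)/(v + v) = (9 + g)/((2*v)) = (9 + g)*(1/(2*v)) = (9 + g)/(2*v))
N(V, R(D(-2, 2), -2)) - 1*(-56120) = (½)*(9 - 350)/15 - 1*(-56120) = (½)*(1/15)*(-341) + 56120 = -341/30 + 56120 = 1683259/30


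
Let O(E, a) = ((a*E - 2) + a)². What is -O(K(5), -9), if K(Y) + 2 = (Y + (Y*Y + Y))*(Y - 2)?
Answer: -879844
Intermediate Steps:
K(Y) = -2 + (-2 + Y)*(Y² + 2*Y) (K(Y) = -2 + (Y + (Y*Y + Y))*(Y - 2) = -2 + (Y + (Y² + Y))*(-2 + Y) = -2 + (Y + (Y + Y²))*(-2 + Y) = -2 + (Y² + 2*Y)*(-2 + Y) = -2 + (-2 + Y)*(Y² + 2*Y))
O(E, a) = (-2 + a + E*a)² (O(E, a) = ((E*a - 2) + a)² = ((-2 + E*a) + a)² = (-2 + a + E*a)²)
-O(K(5), -9) = -(-2 - 9 + (-2 + 5³ - 4*5)*(-9))² = -(-2 - 9 + (-2 + 125 - 20)*(-9))² = -(-2 - 9 + 103*(-9))² = -(-2 - 9 - 927)² = -1*(-938)² = -1*879844 = -879844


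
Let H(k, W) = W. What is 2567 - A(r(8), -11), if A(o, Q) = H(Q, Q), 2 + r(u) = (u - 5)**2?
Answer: 2578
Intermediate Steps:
r(u) = -2 + (-5 + u)**2 (r(u) = -2 + (u - 5)**2 = -2 + (-5 + u)**2)
A(o, Q) = Q
2567 - A(r(8), -11) = 2567 - 1*(-11) = 2567 + 11 = 2578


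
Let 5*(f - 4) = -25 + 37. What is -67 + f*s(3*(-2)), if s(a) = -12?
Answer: -719/5 ≈ -143.80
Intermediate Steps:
f = 32/5 (f = 4 + (-25 + 37)/5 = 4 + (⅕)*12 = 4 + 12/5 = 32/5 ≈ 6.4000)
-67 + f*s(3*(-2)) = -67 + (32/5)*(-12) = -67 - 384/5 = -719/5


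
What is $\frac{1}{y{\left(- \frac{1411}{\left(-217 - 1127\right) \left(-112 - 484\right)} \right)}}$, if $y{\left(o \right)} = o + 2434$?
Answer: $\frac{801024}{1949691005} \approx 0.00041085$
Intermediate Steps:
$y{\left(o \right)} = 2434 + o$
$\frac{1}{y{\left(- \frac{1411}{\left(-217 - 1127\right) \left(-112 - 484\right)} \right)}} = \frac{1}{2434 - \frac{1411}{\left(-217 - 1127\right) \left(-112 - 484\right)}} = \frac{1}{2434 - \frac{1411}{\left(-1344\right) \left(-596\right)}} = \frac{1}{2434 - \frac{1411}{801024}} = \frac{1}{\frac{1949691005}{801024}} = \frac{801024}{1949691005}$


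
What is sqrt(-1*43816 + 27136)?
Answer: 2*I*sqrt(4170) ≈ 129.15*I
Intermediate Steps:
sqrt(-1*43816 + 27136) = sqrt(-43816 + 27136) = sqrt(-16680) = 2*I*sqrt(4170)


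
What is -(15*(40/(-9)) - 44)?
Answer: 332/3 ≈ 110.67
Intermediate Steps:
-(15*(40/(-9)) - 44) = -(15*(40*(-⅑)) - 44) = -(15*(-40/9) - 44) = -(-200/3 - 44) = -1*(-332/3) = 332/3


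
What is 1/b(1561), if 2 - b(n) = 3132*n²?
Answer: -1/7631810170 ≈ -1.3103e-10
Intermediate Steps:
b(n) = 2 - 3132*n²
1/b(1561) = 1/(2 - 3132*1561²) = 1/(2 - 3132*2436721) = 1/(2 - 7631810172) = 1/(-7631810170) = -1/7631810170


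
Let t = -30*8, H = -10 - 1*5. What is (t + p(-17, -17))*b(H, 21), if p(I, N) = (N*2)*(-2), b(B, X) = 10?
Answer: -1720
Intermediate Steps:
H = -15 (H = -10 - 5 = -15)
p(I, N) = -4*N (p(I, N) = (2*N)*(-2) = -4*N)
t = -240
(t + p(-17, -17))*b(H, 21) = (-240 - 4*(-17))*10 = (-240 + 68)*10 = -172*10 = -1720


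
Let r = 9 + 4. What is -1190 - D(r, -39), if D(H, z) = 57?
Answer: -1247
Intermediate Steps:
r = 13
-1190 - D(r, -39) = -1190 - 1*57 = -1190 - 57 = -1247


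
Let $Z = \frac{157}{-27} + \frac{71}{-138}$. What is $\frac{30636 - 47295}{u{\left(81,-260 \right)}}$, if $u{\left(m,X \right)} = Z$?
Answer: $\frac{20690478}{7861} \approx 2632.0$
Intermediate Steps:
$Z = - \frac{7861}{1242}$ ($Z = 157 \left(- \frac{1}{27}\right) + 71 \left(- \frac{1}{138}\right) = - \frac{157}{27} - \frac{71}{138} = - \frac{7861}{1242} \approx -6.3293$)
$u{\left(m,X \right)} = - \frac{7861}{1242}$
$\frac{30636 - 47295}{u{\left(81,-260 \right)}} = \frac{30636 - 47295}{- \frac{7861}{1242}} = \left(30636 - 47295\right) \left(- \frac{1242}{7861}\right) = \left(-16659\right) \left(- \frac{1242}{7861}\right) = \frac{20690478}{7861}$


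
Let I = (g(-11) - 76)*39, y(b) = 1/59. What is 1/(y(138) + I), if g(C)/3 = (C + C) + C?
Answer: -59/402674 ≈ -0.00014652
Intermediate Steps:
g(C) = 9*C (g(C) = 3*((C + C) + C) = 3*(2*C + C) = 3*(3*C) = 9*C)
y(b) = 1/59
I = -6825 (I = (9*(-11) - 76)*39 = (-99 - 76)*39 = -175*39 = -6825)
1/(y(138) + I) = 1/(1/59 - 6825) = 1/(-402674/59) = -59/402674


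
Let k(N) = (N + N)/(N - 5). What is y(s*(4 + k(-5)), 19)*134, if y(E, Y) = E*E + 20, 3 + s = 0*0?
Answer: 32830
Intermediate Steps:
k(N) = 2*N/(-5 + N) (k(N) = (2*N)/(-5 + N) = 2*N/(-5 + N))
s = -3 (s = -3 + 0*0 = -3 + 0 = -3)
y(E, Y) = 20 + E**2 (y(E, Y) = E**2 + 20 = 20 + E**2)
y(s*(4 + k(-5)), 19)*134 = (20 + (-3*(4 + 2*(-5)/(-5 - 5)))**2)*134 = (20 + (-3*(4 + 2*(-5)/(-10)))**2)*134 = (20 + (-3*(4 + 2*(-5)*(-1/10)))**2)*134 = (20 + (-3*(4 + 1))**2)*134 = (20 + (-3*5)**2)*134 = (20 + (-15)**2)*134 = (20 + 225)*134 = 245*134 = 32830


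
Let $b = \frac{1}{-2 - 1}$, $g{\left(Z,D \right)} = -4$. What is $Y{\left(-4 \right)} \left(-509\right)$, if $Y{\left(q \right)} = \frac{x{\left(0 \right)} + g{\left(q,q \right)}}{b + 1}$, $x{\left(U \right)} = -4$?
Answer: $6108$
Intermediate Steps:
$b = - \frac{1}{3}$ ($b = \frac{1}{-3} = - \frac{1}{3} \approx -0.33333$)
$Y{\left(q \right)} = -12$ ($Y{\left(q \right)} = \frac{-4 - 4}{- \frac{1}{3} + 1} = - \frac{8}{\frac{2}{3}} = \left(-8\right) \frac{3}{2} = -12$)
$Y{\left(-4 \right)} \left(-509\right) = \left(-12\right) \left(-509\right) = 6108$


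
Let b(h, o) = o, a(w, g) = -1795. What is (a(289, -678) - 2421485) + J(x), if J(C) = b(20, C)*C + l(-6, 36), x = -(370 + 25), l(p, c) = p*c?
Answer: -2267471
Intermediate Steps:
l(p, c) = c*p
x = -395 (x = -1*395 = -395)
J(C) = -216 + C**2 (J(C) = C*C + 36*(-6) = C**2 - 216 = -216 + C**2)
(a(289, -678) - 2421485) + J(x) = (-1795 - 2421485) + (-216 + (-395)**2) = -2423280 + (-216 + 156025) = -2423280 + 155809 = -2267471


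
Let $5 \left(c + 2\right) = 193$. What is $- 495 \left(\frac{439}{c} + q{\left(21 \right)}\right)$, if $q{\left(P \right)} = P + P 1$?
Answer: $- \frac{1630365}{61} \approx -26727.0$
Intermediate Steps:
$c = \frac{183}{5}$ ($c = -2 + \frac{1}{5} \cdot 193 = -2 + \frac{193}{5} = \frac{183}{5} \approx 36.6$)
$q{\left(P \right)} = 2 P$ ($q{\left(P \right)} = P + P = 2 P$)
$- 495 \left(\frac{439}{c} + q{\left(21 \right)}\right) = - 495 \left(\frac{439}{\frac{183}{5}} + 2 \cdot 21\right) = - 495 \left(439 \cdot \frac{5}{183} + 42\right) = - 495 \left(\frac{2195}{183} + 42\right) = \left(-495\right) \frac{9881}{183} = - \frac{1630365}{61}$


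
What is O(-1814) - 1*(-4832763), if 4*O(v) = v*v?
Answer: 5655412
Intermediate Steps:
O(v) = v²/4 (O(v) = (v*v)/4 = v²/4)
O(-1814) - 1*(-4832763) = (¼)*(-1814)² - 1*(-4832763) = (¼)*3290596 + 4832763 = 822649 + 4832763 = 5655412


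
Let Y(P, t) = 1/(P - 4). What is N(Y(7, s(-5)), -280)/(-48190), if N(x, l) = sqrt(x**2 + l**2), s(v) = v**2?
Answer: -sqrt(705601)/144570 ≈ -0.0058103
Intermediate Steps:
Y(P, t) = 1/(-4 + P)
N(x, l) = sqrt(l**2 + x**2)
N(Y(7, s(-5)), -280)/(-48190) = sqrt((-280)**2 + (1/(-4 + 7))**2)/(-48190) = sqrt(78400 + (1/3)**2)*(-1/48190) = sqrt(78400 + 1/9)*(-1/48190) = sqrt(705601/9)*(-1/48190) = (sqrt(705601)/3)*(-1/48190) = -sqrt(705601)/144570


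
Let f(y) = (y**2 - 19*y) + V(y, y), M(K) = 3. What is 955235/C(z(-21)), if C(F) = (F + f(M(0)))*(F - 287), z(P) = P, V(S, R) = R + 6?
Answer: 191047/3696 ≈ 51.690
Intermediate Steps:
V(S, R) = 6 + R
f(y) = 6 + y**2 - 18*y (f(y) = (y**2 - 19*y) + (6 + y) = 6 + y**2 - 18*y)
C(F) = (-287 + F)*(-39 + F) (C(F) = (F + (6 + 3**2 - 18*3))*(F - 287) = (F + (6 + 9 - 54))*(-287 + F) = (F - 39)*(-287 + F) = (-39 + F)*(-287 + F) = (-287 + F)*(-39 + F))
955235/C(z(-21)) = 955235/(11193 + (-21)**2 - 326*(-21)) = 955235/(11193 + 441 + 6846) = 955235/18480 = 955235*(1/18480) = 191047/3696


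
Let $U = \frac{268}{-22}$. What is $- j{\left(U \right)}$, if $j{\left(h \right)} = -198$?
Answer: $198$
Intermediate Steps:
$U = - \frac{134}{11}$ ($U = 268 \left(- \frac{1}{22}\right) = - \frac{134}{11} \approx -12.182$)
$- j{\left(U \right)} = \left(-1\right) \left(-198\right) = 198$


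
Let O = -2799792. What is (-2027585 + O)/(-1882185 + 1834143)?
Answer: 4827377/48042 ≈ 100.48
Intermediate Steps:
(-2027585 + O)/(-1882185 + 1834143) = (-2027585 - 2799792)/(-1882185 + 1834143) = -4827377/(-48042) = -4827377*(-1/48042) = 4827377/48042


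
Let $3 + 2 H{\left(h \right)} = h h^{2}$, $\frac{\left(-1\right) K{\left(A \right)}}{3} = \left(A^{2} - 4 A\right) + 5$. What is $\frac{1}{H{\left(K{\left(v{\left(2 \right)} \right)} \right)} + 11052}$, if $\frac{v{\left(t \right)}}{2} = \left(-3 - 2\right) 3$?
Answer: $- \frac{1}{14538012387} \approx -6.8785 \cdot 10^{-11}$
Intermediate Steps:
$v{\left(t \right)} = -30$ ($v{\left(t \right)} = 2 \left(-3 - 2\right) 3 = 2 \left(\left(-5\right) 3\right) = 2 \left(-15\right) = -30$)
$K{\left(A \right)} = -15 - 3 A^{2} + 12 A$ ($K{\left(A \right)} = - 3 \left(\left(A^{2} - 4 A\right) + 5\right) = - 3 \left(5 + A^{2} - 4 A\right) = -15 - 3 A^{2} + 12 A$)
$H{\left(h \right)} = - \frac{3}{2} + \frac{h^{3}}{2}$ ($H{\left(h \right)} = - \frac{3}{2} + \frac{h h^{2}}{2} = - \frac{3}{2} + \frac{h^{3}}{2}$)
$\frac{1}{H{\left(K{\left(v{\left(2 \right)} \right)} \right)} + 11052} = \frac{1}{\left(- \frac{3}{2} + \frac{\left(-15 - 3 \left(-30\right)^{2} + 12 \left(-30\right)\right)^{3}}{2}\right) + 11052} = \frac{1}{\left(- \frac{3}{2} + \frac{\left(-15 - 2700 - 360\right)^{3}}{2}\right) + 11052} = \frac{1}{\left(- \frac{3}{2} + \frac{\left(-3075\right)^{3}}{2}\right) + 11052} = \frac{1}{\left(- \frac{3}{2} + \frac{1}{2} \left(-29076046875\right)\right) + 11052} = \frac{1}{\left(- \frac{3}{2} - \frac{29076046875}{2}\right) + 11052} = \frac{1}{-14538023439 + 11052} = \frac{1}{-14538012387} = - \frac{1}{14538012387}$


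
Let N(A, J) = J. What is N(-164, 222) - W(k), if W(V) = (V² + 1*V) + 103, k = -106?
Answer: -11011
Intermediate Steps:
W(V) = 103 + V + V² (W(V) = (V² + V) + 103 = (V + V²) + 103 = 103 + V + V²)
N(-164, 222) - W(k) = 222 - (103 - 106 + (-106)²) = 222 - (103 - 106 + 11236) = 222 - 1*11233 = 222 - 11233 = -11011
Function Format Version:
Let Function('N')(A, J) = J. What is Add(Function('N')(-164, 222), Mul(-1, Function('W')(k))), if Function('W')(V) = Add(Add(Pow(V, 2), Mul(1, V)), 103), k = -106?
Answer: -11011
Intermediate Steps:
Function('W')(V) = Add(103, V, Pow(V, 2)) (Function('W')(V) = Add(Add(Pow(V, 2), V), 103) = Add(Add(V, Pow(V, 2)), 103) = Add(103, V, Pow(V, 2)))
Add(Function('N')(-164, 222), Mul(-1, Function('W')(k))) = Add(222, Mul(-1, Add(103, -106, Pow(-106, 2)))) = Add(222, Mul(-1, Add(103, -106, 11236))) = Add(222, Mul(-1, 11233)) = Add(222, -11233) = -11011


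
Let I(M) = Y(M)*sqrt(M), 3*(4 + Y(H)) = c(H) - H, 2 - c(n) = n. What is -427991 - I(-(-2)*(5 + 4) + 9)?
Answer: -427991 + 64*sqrt(3) ≈ -4.2788e+5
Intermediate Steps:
c(n) = 2 - n
Y(H) = -10/3 - 2*H/3 (Y(H) = -4 + ((2 - H) - H)/3 = -4 + (2 - 2*H)/3 = -4 + (2/3 - 2*H/3) = -10/3 - 2*H/3)
I(M) = sqrt(M)*(-10/3 - 2*M/3) (I(M) = (-10/3 - 2*M/3)*sqrt(M) = sqrt(M)*(-10/3 - 2*M/3))
-427991 - I(-(-2)*(5 + 4) + 9) = -427991 - 2*sqrt(-(-2)*(5 + 4) + 9)*(-5 - (-(-2)*(5 + 4) + 9))/3 = -427991 - 2*sqrt(-(-2)*9 + 9)*(-5 - (-(-2)*9 + 9))/3 = -427991 - 2*sqrt(-1*(-18) + 9)*(-5 - (-1*(-18) + 9))/3 = -427991 - 2*sqrt(18 + 9)*(-5 - (18 + 9))/3 = -427991 - 2*sqrt(27)*(-5 - 1*27)/3 = -427991 - 2*3*sqrt(3)*(-5 - 27)/3 = -427991 - 2*3*sqrt(3)*(-32)/3 = -427991 - (-64)*sqrt(3) = -427991 + 64*sqrt(3)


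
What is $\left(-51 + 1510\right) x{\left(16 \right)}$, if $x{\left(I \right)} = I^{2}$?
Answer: $373504$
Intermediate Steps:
$\left(-51 + 1510\right) x{\left(16 \right)} = \left(-51 + 1510\right) 16^{2} = 1459 \cdot 256 = 373504$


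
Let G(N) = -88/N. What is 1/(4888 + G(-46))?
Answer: 23/112468 ≈ 0.00020450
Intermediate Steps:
1/(4888 + G(-46)) = 1/(4888 - 88/(-46)) = 1/(4888 - 88*(-1/46)) = 1/(4888 + 44/23) = 1/(112468/23) = 23/112468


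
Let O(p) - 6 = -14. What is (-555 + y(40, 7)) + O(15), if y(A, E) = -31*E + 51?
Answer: -729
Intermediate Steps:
y(A, E) = 51 - 31*E
O(p) = -8 (O(p) = 6 - 14 = -8)
(-555 + y(40, 7)) + O(15) = (-555 + (51 - 31*7)) - 8 = (-555 + (51 - 217)) - 8 = (-555 - 166) - 8 = -721 - 8 = -729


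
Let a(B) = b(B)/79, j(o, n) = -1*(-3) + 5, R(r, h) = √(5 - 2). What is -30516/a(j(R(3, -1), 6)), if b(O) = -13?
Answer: 2410764/13 ≈ 1.8544e+5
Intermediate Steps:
R(r, h) = √3
j(o, n) = 8 (j(o, n) = 3 + 5 = 8)
a(B) = -13/79
-30516/a(j(R(3, -1), 6)) = -30516/(-13/79) = -30516*(-79/13) = 2410764/13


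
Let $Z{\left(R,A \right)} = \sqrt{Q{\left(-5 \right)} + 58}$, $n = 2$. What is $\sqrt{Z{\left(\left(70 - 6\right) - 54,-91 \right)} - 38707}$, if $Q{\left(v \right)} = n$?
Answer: $\sqrt{-38707 + 2 \sqrt{15}} \approx 196.72 i$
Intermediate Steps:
$Q{\left(v \right)} = 2$
$Z{\left(R,A \right)} = 2 \sqrt{15}$ ($Z{\left(R,A \right)} = \sqrt{2 + 58} = \sqrt{60} = 2 \sqrt{15}$)
$\sqrt{Z{\left(\left(70 - 6\right) - 54,-91 \right)} - 38707} = \sqrt{2 \sqrt{15} - 38707} = \sqrt{-38707 + 2 \sqrt{15}}$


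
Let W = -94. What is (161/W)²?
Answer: 25921/8836 ≈ 2.9336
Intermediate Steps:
(161/W)² = (161/(-94))² = (161*(-1/94))² = (-161/94)² = 25921/8836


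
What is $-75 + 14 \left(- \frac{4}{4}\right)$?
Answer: $-89$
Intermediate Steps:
$-75 + 14 \left(- \frac{4}{4}\right) = -75 + 14 \left(\left(-4\right) \frac{1}{4}\right) = -75 + 14 \left(-1\right) = -75 - 14 = -89$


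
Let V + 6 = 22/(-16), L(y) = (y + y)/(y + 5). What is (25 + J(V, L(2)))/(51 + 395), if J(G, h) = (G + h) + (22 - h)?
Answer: 317/3568 ≈ 0.088845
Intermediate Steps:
L(y) = 2*y/(5 + y) (L(y) = (2*y)/(5 + y) = 2*y/(5 + y))
V = -59/8 (V = -6 + 22/(-16) = -6 + 22*(-1/16) = -6 - 11/8 = -59/8 ≈ -7.3750)
J(G, h) = 22 + G
(25 + J(V, L(2)))/(51 + 395) = (25 + (22 - 59/8))/(51 + 395) = (25 + 117/8)/446 = (317/8)*(1/446) = 317/3568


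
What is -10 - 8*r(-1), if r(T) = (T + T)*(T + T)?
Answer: -42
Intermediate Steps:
r(T) = 4*T² (r(T) = (2*T)*(2*T) = 4*T²)
-10 - 8*r(-1) = -10 - 32*(-1)² = -10 - 32 = -42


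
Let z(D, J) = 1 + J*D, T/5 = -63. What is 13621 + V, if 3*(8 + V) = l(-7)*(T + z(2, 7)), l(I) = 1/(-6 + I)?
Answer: 177069/13 ≈ 13621.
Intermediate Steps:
T = -315 (T = 5*(-63) = -315)
z(D, J) = 1 + D*J
V = -4/13 (V = -8 + ((-315 + (1 + 2*7))/(-6 - 7))/3 = -8 + ((-315 + (1 + 14))/(-13))/3 = -8 + (-(-315 + 15)/13)/3 = -8 + (-1/13*(-300))/3 = -8 + (1/3)*(300/13) = -8 + 100/13 = -4/13 ≈ -0.30769)
13621 + V = 13621 - 4/13 = 177069/13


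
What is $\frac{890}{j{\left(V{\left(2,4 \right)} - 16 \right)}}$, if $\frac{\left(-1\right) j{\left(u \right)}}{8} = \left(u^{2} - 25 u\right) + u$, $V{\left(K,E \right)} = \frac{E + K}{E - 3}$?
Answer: $- \frac{89}{272} \approx -0.32721$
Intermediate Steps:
$V{\left(K,E \right)} = \frac{E + K}{-3 + E}$
$j{\left(u \right)} = - 8 u^{2} + 192 u$ ($j{\left(u \right)} = - 8 \left(\left(u^{2} - 25 u\right) + u\right) = - 8 \left(u^{2} - 24 u\right) = - 8 u^{2} + 192 u$)
$\frac{890}{j{\left(V{\left(2,4 \right)} - 16 \right)}} = \frac{890}{8 \left(\frac{4 + 2}{-3 + 4} - 16\right) \left(24 - \left(\frac{4 + 2}{-3 + 4} - 16\right)\right)} = \frac{890}{8 \left(1^{-1} \cdot 6 - 16\right) \left(24 - \left(1^{-1} \cdot 6 - 16\right)\right)} = \frac{890}{8 \left(1 \cdot 6 - 16\right) \left(24 - \left(1 \cdot 6 - 16\right)\right)} = \frac{890}{8 \left(6 - 16\right) \left(24 - \left(6 - 16\right)\right)} = \frac{890}{8 \left(-10\right) \left(24 - -10\right)} = \frac{890}{8 \left(-10\right) \left(24 + 10\right)} = \frac{890}{8 \left(-10\right) 34} = \frac{890}{-2720} = 890 \left(- \frac{1}{2720}\right) = - \frac{89}{272}$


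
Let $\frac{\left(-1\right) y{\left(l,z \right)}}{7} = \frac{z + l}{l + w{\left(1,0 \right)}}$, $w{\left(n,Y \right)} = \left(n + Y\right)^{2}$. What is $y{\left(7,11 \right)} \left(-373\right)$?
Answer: $\frac{23499}{4} \approx 5874.8$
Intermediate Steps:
$w{\left(n,Y \right)} = \left(Y + n\right)^{2}$
$y{\left(l,z \right)} = - \frac{7 \left(l + z\right)}{1 + l}$ ($y{\left(l,z \right)} = - 7 \frac{z + l}{l + \left(0 + 1\right)^{2}} = - 7 \frac{l + z}{l + 1^{2}} = - 7 \frac{l + z}{l + 1} = - 7 \frac{l + z}{1 + l} = - \frac{7 \left(l + z\right)}{1 + l}$)
$y{\left(7,11 \right)} \left(-373\right) = \frac{7 \left(\left(-1\right) 7 - 11\right)}{1 + 7} \left(-373\right) = \frac{7 \left(-7 - 11\right)}{8} \left(-373\right) = 7 \cdot \frac{1}{8} \left(-18\right) \left(-373\right) = \left(- \frac{63}{4}\right) \left(-373\right) = \frac{23499}{4}$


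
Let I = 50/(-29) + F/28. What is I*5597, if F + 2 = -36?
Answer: -241443/14 ≈ -17246.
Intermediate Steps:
F = -38 (F = -2 - 36 = -38)
I = -1251/406 (I = 50/(-29) - 38/28 = 50*(-1/29) - 38*1/28 = -50/29 - 19/14 = -1251/406 ≈ -3.0813)
I*5597 = -1251/406*5597 = -241443/14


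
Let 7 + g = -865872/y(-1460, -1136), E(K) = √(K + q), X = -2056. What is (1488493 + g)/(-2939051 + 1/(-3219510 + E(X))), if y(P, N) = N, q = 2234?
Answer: -1073719548604902771877260812/2118999700097719535110181051 + 35245541*√178/2118999700097719535110181051 ≈ -0.50671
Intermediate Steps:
E(K) = √(2234 + K) (E(K) = √(K + 2234) = √(2234 + K))
g = 53620/71 (g = -7 - 865872/(-1136) = -7 - 865872*(-1/1136) = -7 + 54117/71 = 53620/71 ≈ 755.21)
(1488493 + g)/(-2939051 + 1/(-3219510 + E(X))) = (1488493 + 53620/71)/(-2939051 + 1/(-3219510 + √(2234 - 2056))) = 105736623/(71*(-2939051 + 1/(-3219510 + √178)))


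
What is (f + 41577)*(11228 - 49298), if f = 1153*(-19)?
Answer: -748836900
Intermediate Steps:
f = -21907
(f + 41577)*(11228 - 49298) = (-21907 + 41577)*(11228 - 49298) = 19670*(-38070) = -748836900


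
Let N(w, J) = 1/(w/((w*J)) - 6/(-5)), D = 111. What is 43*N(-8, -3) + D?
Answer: 2088/13 ≈ 160.62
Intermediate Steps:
N(w, J) = 1/(6/5 + 1/J) (N(w, J) = 1/(w/((J*w)) - 6*(-1/5)) = 1/(w*(1/(J*w)) + 6/5) = 1/(1/J + 6/5) = 1/(6/5 + 1/J))
43*N(-8, -3) + D = 43*(5*(-3)/(5 + 6*(-3))) + 111 = 43*(5*(-3)/(5 - 18)) + 111 = 43*(5*(-3)/(-13)) + 111 = 43*(5*(-3)*(-1/13)) + 111 = 43*(15/13) + 111 = 645/13 + 111 = 2088/13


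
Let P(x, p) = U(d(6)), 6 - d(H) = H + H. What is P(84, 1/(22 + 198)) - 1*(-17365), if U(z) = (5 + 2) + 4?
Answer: 17376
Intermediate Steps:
d(H) = 6 - 2*H (d(H) = 6 - (H + H) = 6 - 2*H)
U(z) = 11 (U(z) = 7 + 4 = 11)
P(x, p) = 11
P(84, 1/(22 + 198)) - 1*(-17365) = 11 - 1*(-17365) = 11 + 17365 = 17376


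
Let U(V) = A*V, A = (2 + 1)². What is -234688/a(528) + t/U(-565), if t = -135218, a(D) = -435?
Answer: 83480554/147465 ≈ 566.10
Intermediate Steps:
A = 9 (A = 3² = 9)
U(V) = 9*V
-234688/a(528) + t/U(-565) = -234688/(-435) - 135218/(9*(-565)) = -234688*(-1/435) - 135218/(-5085) = 234688/435 - 135218*(-1/5085) = 234688/435 + 135218/5085 = 83480554/147465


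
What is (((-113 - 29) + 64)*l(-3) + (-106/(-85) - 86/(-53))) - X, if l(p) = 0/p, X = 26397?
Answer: -118905557/4505 ≈ -26394.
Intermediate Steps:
l(p) = 0
(((-113 - 29) + 64)*l(-3) + (-106/(-85) - 86/(-53))) - X = (((-113 - 29) + 64)*0 + (-106/(-85) - 86/(-53))) - 1*26397 = ((-142 + 64)*0 + (-106*(-1/85) - 86*(-1/53))) - 26397 = (-78*0 + (106/85 + 86/53)) - 26397 = (0 + 12928/4505) - 26397 = 12928/4505 - 26397 = -118905557/4505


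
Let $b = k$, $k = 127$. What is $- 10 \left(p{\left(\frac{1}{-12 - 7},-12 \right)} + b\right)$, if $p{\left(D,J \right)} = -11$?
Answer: $-1160$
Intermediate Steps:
$b = 127$
$- 10 \left(p{\left(\frac{1}{-12 - 7},-12 \right)} + b\right) = - 10 \left(-11 + 127\right) = \left(-10\right) 116 = -1160$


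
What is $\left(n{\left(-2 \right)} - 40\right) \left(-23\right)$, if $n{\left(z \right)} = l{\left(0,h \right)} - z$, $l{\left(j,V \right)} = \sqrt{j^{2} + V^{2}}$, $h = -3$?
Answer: $805$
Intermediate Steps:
$l{\left(j,V \right)} = \sqrt{V^{2} + j^{2}}$
$n{\left(z \right)} = 3 - z$ ($n{\left(z \right)} = \sqrt{\left(-3\right)^{2} + 0^{2}} - z = \sqrt{9 + 0} - z = \sqrt{9} - z = 3 - z$)
$\left(n{\left(-2 \right)} - 40\right) \left(-23\right) = \left(\left(3 - -2\right) - 40\right) \left(-23\right) = \left(\left(3 + 2\right) - 40\right) \left(-23\right) = \left(5 - 40\right) \left(-23\right) = \left(-35\right) \left(-23\right) = 805$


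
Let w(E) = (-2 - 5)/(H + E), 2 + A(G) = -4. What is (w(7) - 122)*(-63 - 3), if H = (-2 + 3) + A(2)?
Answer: 8283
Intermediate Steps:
A(G) = -6 (A(G) = -2 - 4 = -6)
H = -5 (H = (-2 + 3) - 6 = 1 - 6 = -5)
w(E) = -7/(-5 + E) (w(E) = (-2 - 5)/(-5 + E) = -7/(-5 + E))
(w(7) - 122)*(-63 - 3) = (-7/(-5 + 7) - 122)*(-63 - 3) = (-7/2 - 122)*(-63 - 1*3) = (-7*½ - 122)*(-63 - 3) = (-7/2 - 122)*(-66) = -251/2*(-66) = 8283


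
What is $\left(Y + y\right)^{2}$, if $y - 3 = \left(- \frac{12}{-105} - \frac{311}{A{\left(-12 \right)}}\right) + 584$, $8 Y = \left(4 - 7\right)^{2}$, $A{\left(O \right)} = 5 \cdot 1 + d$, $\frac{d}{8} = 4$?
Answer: $\frac{36084998112241}{107329600} \approx 3.3621 \cdot 10^{5}$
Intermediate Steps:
$d = 32$ ($d = 8 \cdot 4 = 32$)
$A{\left(O \right)} = 37$ ($A{\left(O \right)} = 5 \cdot 1 + 32 = 5 + 32 = 37$)
$Y = \frac{9}{8}$ ($Y = \frac{\left(4 - 7\right)^{2}}{8} = \frac{\left(-3\right)^{2}}{8} = \frac{1}{8} \cdot 9 = \frac{9}{8} \approx 1.125$)
$y = \frac{749428}{1295}$ ($y = 3 + \left(\left(- \frac{12}{-105} - \frac{311}{37}\right) + 584\right) = 3 + \left(\left(\left(-12\right) \left(- \frac{1}{105}\right) - \frac{311}{37}\right) + 584\right) = 3 + \left(\left(\frac{4}{35} - \frac{311}{37}\right) + 584\right) = 3 + \left(- \frac{10737}{1295} + 584\right) = 3 + \frac{745543}{1295} = \frac{749428}{1295} \approx 578.71$)
$\left(Y + y\right)^{2} = \left(\frac{9}{8} + \frac{749428}{1295}\right)^{2} = \left(\frac{6007079}{10360}\right)^{2} = \frac{36084998112241}{107329600}$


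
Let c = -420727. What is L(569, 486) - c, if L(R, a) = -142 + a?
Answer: 421071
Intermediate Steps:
L(569, 486) - c = (-142 + 486) - 1*(-420727) = 344 + 420727 = 421071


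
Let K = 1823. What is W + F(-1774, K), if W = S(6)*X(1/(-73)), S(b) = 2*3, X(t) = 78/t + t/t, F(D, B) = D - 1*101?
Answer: -36033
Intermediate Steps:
F(D, B) = -101 + D (F(D, B) = D - 101 = -101 + D)
X(t) = 1 + 78/t (X(t) = 78/t + 1 = 1 + 78/t)
S(b) = 6
W = -34158 (W = 6*((78 + 1/(-73))/(1/(-73))) = 6*((78 - 1/73)/(-1/73)) = 6*(-73*5693/73) = 6*(-5693) = -34158)
W + F(-1774, K) = -34158 + (-101 - 1774) = -34158 - 1875 = -36033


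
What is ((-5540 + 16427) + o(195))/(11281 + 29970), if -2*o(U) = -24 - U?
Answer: 21993/82502 ≈ 0.26658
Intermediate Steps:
o(U) = 12 + U/2 (o(U) = -(-24 - U)/2 = 12 + U/2)
((-5540 + 16427) + o(195))/(11281 + 29970) = ((-5540 + 16427) + (12 + (1/2)*195))/(11281 + 29970) = (10887 + (12 + 195/2))/41251 = (10887 + 219/2)*(1/41251) = (21993/2)*(1/41251) = 21993/82502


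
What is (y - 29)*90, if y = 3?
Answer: -2340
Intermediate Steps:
(y - 29)*90 = (3 - 29)*90 = -26*90 = -2340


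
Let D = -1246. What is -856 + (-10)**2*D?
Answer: -125456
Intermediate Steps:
-856 + (-10)**2*D = -856 + (-10)**2*(-1246) = -856 + 100*(-1246) = -856 - 124600 = -125456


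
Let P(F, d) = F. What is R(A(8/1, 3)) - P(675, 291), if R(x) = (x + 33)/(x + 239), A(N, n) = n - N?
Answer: -78961/117 ≈ -674.88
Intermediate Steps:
R(x) = (33 + x)/(239 + x)
R(A(8/1, 3)) - P(675, 291) = (33 + (3 - 8/1))/(239 + (3 - 8/1)) - 1*675 = (33 + (3 - 8))/(239 + (3 - 8)) - 675 = (33 - 5)/(239 - 5) - 675 = 28/234 - 675 = (1/234)*28 - 675 = 14/117 - 675 = -78961/117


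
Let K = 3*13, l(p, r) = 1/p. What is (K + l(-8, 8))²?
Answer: 96721/64 ≈ 1511.3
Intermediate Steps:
K = 39
(K + l(-8, 8))² = (39 + 1/(-8))² = (39 - ⅛)² = (311/8)² = 96721/64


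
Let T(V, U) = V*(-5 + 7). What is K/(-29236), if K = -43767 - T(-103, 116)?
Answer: 43561/29236 ≈ 1.4900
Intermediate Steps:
T(V, U) = 2*V (T(V, U) = V*2 = 2*V)
K = -43561 (K = -43767 - 2*(-103) = -43767 - 1*(-206) = -43767 + 206 = -43561)
K/(-29236) = -43561/(-29236) = -43561*(-1/29236) = 43561/29236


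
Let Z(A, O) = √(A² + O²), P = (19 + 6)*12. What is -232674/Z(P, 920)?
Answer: -116337*√2341/23410 ≈ -240.45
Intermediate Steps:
P = 300 (P = 25*12 = 300)
-232674/Z(P, 920) = -232674/√(300² + 920²) = -232674/√(90000 + 846400) = -232674*√2341/46820 = -116337*√2341/23410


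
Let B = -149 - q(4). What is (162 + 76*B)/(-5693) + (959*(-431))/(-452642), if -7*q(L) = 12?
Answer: 51425494503/18038236342 ≈ 2.8509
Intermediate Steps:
q(L) = -12/7 (q(L) = -1/7*12 = -12/7)
B = -1031/7 (B = -149 - 1*(-12/7) = -149 + 12/7 = -1031/7 ≈ -147.29)
(162 + 76*B)/(-5693) + (959*(-431))/(-452642) = (162 + 76*(-1031/7))/(-5693) + (959*(-431))/(-452642) = (162 - 78356/7)*(-1/5693) - 413329*(-1/452642) = -77222/7*(-1/5693) + 413329/452642 = 77222/39851 + 413329/452642 = 51425494503/18038236342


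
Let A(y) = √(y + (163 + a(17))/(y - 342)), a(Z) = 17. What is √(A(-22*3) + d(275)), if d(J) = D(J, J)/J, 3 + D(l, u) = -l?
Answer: √(-3535048 + 308550*I*√8534)/1870 ≈ 1.8977 + 2.1476*I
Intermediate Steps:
D(l, u) = -3 - l
d(J) = (-3 - J)/J
A(y) = √(y + 180/(-342 + y)) (A(y) = √(y + (163 + 17)/(y - 342)) = √(y + 180/(-342 + y)))
√(A(-22*3) + d(275)) = √(√((180 + (-22*3)*(-342 - 22*3))/(-342 - 22*3)) + (-3 - 1*275)/275) = √(√((180 - 66*(-342 - 66))/(-342 - 66)) + (-3 - 275)/275) = √(√((180 - 66*(-408))/(-408)) + (1/275)*(-278)) = √(√(-(180 + 26928)/408) - 278/275) = √(√(-1/408*27108) - 278/275) = √(√(-2259/34) - 278/275) = √(3*I*√8534/34 - 278/275) = √(-278/275 + 3*I*√8534/34)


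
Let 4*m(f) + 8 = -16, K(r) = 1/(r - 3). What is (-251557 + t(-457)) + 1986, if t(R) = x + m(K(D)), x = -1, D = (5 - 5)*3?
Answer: -249578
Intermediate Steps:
D = 0 (D = 0*3 = 0)
K(r) = 1/(-3 + r)
m(f) = -6 (m(f) = -2 + (¼)*(-16) = -2 - 4 = -6)
t(R) = -7 (t(R) = -1 - 6 = -7)
(-251557 + t(-457)) + 1986 = (-251557 - 7) + 1986 = -251564 + 1986 = -249578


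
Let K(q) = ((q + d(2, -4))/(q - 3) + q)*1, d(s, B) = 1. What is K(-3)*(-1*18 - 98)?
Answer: 928/3 ≈ 309.33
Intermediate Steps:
K(q) = q + (1 + q)/(-3 + q) (K(q) = ((q + 1)/(q - 3) + q)*1 = ((1 + q)/(-3 + q) + q)*1 = (q + (1 + q)/(-3 + q))*1 = q + (1 + q)/(-3 + q))
K(-3)*(-1*18 - 98) = ((1 + (-3)² - 2*(-3))/(-3 - 3))*(-1*18 - 98) = ((1 + 9 + 6)/(-6))*(-18 - 98) = -⅙*16*(-116) = -8/3*(-116) = 928/3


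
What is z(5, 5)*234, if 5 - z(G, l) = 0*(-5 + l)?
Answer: 1170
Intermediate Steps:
z(G, l) = 5 (z(G, l) = 5 - 0*(-5 + l) = 5 - 1*0 = 5 + 0 = 5)
z(5, 5)*234 = 5*234 = 1170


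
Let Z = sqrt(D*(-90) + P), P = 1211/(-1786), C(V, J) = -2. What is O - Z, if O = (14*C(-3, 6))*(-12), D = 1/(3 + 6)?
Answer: 336 - 3*I*sqrt(3784534)/1786 ≈ 336.0 - 3.2677*I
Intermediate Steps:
D = 1/9 ≈ 0.11111
P = -1211/1786 (P = 1211*(-1/1786) = -1211/1786 ≈ -0.67805)
O = 336 (O = (14*(-2))*(-12) = -28*(-12) = 336)
Z = 3*I*sqrt(3784534)/1786 (Z = sqrt((1/9)*(-90) - 1211/1786) = sqrt(-10 - 1211/1786) = sqrt(-19071/1786) = 3*I*sqrt(3784534)/1786 ≈ 3.2677*I)
O - Z = 336 - 3*I*sqrt(3784534)/1786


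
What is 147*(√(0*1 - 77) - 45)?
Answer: -6615 + 147*I*√77 ≈ -6615.0 + 1289.9*I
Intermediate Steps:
147*(√(0*1 - 77) - 45) = 147*(√(0 - 77) - 45) = 147*(√(-77) - 45) = 147*(I*√77 - 45) = 147*(-45 + I*√77) = -6615 + 147*I*√77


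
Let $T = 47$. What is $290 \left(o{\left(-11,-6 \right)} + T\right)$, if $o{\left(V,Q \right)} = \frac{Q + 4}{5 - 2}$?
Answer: $\frac{40310}{3} \approx 13437.0$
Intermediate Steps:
$o{\left(V,Q \right)} = \frac{4}{3} + \frac{Q}{3}$ ($o{\left(V,Q \right)} = \frac{4 + Q}{3} = \left(4 + Q\right) \frac{1}{3} = \frac{4}{3} + \frac{Q}{3}$)
$290 \left(o{\left(-11,-6 \right)} + T\right) = 290 \left(\left(\frac{4}{3} + \frac{1}{3} \left(-6\right)\right) + 47\right) = 290 \left(\left(\frac{4}{3} - 2\right) + 47\right) = 290 \left(- \frac{2}{3} + 47\right) = 290 \cdot \frac{139}{3} = \frac{40310}{3}$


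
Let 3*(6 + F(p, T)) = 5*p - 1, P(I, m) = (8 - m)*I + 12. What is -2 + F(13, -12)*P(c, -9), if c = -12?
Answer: -2946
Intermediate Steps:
P(I, m) = 12 + I*(8 - m) (P(I, m) = I*(8 - m) + 12 = 12 + I*(8 - m))
F(p, T) = -19/3 + 5*p/3 (F(p, T) = -6 + (5*p - 1)/3 = -6 + (-1 + 5*p)/3 = -6 + (-1/3 + 5*p/3) = -19/3 + 5*p/3)
-2 + F(13, -12)*P(c, -9) = -2 + (-19/3 + (5/3)*13)*(12 + 8*(-12) - 1*(-12)*(-9)) = -2 + (-19/3 + 65/3)*(12 - 96 - 108) = -2 + (46/3)*(-192) = -2 - 2944 = -2946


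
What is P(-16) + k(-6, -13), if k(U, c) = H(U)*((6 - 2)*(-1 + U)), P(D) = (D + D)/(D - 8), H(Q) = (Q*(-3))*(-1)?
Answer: 1516/3 ≈ 505.33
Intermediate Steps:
H(Q) = 3*Q (H(Q) = -3*Q*(-1) = 3*Q)
P(D) = 2*D/(-8 + D) (P(D) = (2*D)/(-8 + D) = 2*D/(-8 + D))
k(U, c) = 3*U*(-4 + 4*U) (k(U, c) = (3*U)*((6 - 2)*(-1 + U)) = (3*U)*(4*(-1 + U)) = (3*U)*(-4 + 4*U) = 3*U*(-4 + 4*U))
P(-16) + k(-6, -13) = 2*(-16)/(-8 - 16) + 12*(-6)*(-1 - 6) = 2*(-16)/(-24) + 12*(-6)*(-7) = 2*(-16)*(-1/24) + 504 = 4/3 + 504 = 1516/3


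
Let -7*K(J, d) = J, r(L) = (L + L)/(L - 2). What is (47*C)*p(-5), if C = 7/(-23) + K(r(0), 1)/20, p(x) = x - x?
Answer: 0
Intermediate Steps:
r(L) = 2*L/(-2 + L) (r(L) = (2*L)/(-2 + L) = 2*L/(-2 + L))
p(x) = 0
K(J, d) = -J/7
C = -7/23 (C = 7/(-23) - 2*0/(7*(-2 + 0))/20 = 7*(-1/23) - 2*0/(7*(-2))*(1/20) = -7/23 - 2*0*(-1)/(7*2)*(1/20) = -7/23 - 1/7*0*(1/20) = -7/23 + 0*(1/20) = -7/23 + 0 = -7/23 ≈ -0.30435)
(47*C)*p(-5) = (47*(-7/23))*0 = -329/23*0 = 0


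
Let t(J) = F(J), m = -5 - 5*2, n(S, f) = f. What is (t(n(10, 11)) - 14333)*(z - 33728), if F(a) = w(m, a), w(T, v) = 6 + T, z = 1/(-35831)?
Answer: 17332421291398/35831 ≈ 4.8373e+8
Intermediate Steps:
z = -1/35831 ≈ -2.7909e-5
m = -15 (m = -5 - 10 = -15)
F(a) = -9 (F(a) = 6 - 15 = -9)
t(J) = -9
(t(n(10, 11)) - 14333)*(z - 33728) = (-9 - 14333)*(-1/35831 - 33728) = -14342*(-1208507969/35831) = 17332421291398/35831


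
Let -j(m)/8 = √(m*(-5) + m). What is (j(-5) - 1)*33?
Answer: -33 - 528*√5 ≈ -1213.6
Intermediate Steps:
j(m) = -16*√(-m) (j(m) = -8*√(m*(-5) + m) = -8*√(-5*m + m) = -8*2*√(-m) = -16*√(-m))
(j(-5) - 1)*33 = (-16*√5 - 1)*33 = (-1 - 16*√5)*33 = -33 - 528*√5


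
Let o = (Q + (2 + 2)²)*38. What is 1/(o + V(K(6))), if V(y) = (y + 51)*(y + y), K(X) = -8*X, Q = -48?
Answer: -1/1504 ≈ -0.00066489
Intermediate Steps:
V(y) = 2*y*(51 + y) (V(y) = (51 + y)*(2*y) = 2*y*(51 + y))
o = -1216 (o = (-48 + (2 + 2)²)*38 = (-48 + 4²)*38 = (-48 + 16)*38 = -32*38 = -1216)
1/(o + V(K(6))) = 1/(-1216 + 2*(-8*6)*(51 - 8*6)) = 1/(-1216 + 2*(-48)*(51 - 48)) = 1/(-1216 + 2*(-48)*3) = 1/(-1216 - 288) = 1/(-1504) = -1/1504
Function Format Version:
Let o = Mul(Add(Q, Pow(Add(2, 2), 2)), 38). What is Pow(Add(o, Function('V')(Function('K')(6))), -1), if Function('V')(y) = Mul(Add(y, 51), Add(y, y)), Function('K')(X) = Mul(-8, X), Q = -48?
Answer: Rational(-1, 1504) ≈ -0.00066489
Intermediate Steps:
Function('V')(y) = Mul(2, y, Add(51, y)) (Function('V')(y) = Mul(Add(51, y), Mul(2, y)) = Mul(2, y, Add(51, y)))
o = -1216 (o = Mul(Add(-48, Pow(Add(2, 2), 2)), 38) = Mul(Add(-48, Pow(4, 2)), 38) = Mul(Add(-48, 16), 38) = Mul(-32, 38) = -1216)
Pow(Add(o, Function('V')(Function('K')(6))), -1) = Pow(Add(-1216, Mul(2, Mul(-8, 6), Add(51, Mul(-8, 6)))), -1) = Pow(Add(-1216, Mul(2, -48, Add(51, -48))), -1) = Pow(Add(-1216, Mul(2, -48, 3)), -1) = Pow(Add(-1216, -288), -1) = Pow(-1504, -1) = Rational(-1, 1504)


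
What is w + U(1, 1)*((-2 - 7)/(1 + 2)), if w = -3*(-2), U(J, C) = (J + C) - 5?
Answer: 15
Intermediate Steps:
U(J, C) = -5 + C + J (U(J, C) = (C + J) - 5 = -5 + C + J)
w = 6
w + U(1, 1)*((-2 - 7)/(1 + 2)) = 6 + (-5 + 1 + 1)*((-2 - 7)/(1 + 2)) = 6 - (-27)/3 = 6 - 3*(-3) = 6 + 9 = 15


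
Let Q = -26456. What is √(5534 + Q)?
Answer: I*√20922 ≈ 144.64*I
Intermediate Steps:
√(5534 + Q) = √(5534 - 26456) = √(-20922) = I*√20922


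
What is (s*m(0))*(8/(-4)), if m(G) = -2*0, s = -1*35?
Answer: 0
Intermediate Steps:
s = -35
m(G) = 0
(s*m(0))*(8/(-4)) = (-35*0)*(8/(-4)) = 0*(8*(-1/4)) = 0*(-2) = 0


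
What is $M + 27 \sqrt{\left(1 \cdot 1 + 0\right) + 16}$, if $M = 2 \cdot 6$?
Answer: $12 + 27 \sqrt{17} \approx 123.32$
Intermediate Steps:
$M = 12$
$M + 27 \sqrt{\left(1 \cdot 1 + 0\right) + 16} = 12 + 27 \sqrt{\left(1 \cdot 1 + 0\right) + 16} = 12 + 27 \sqrt{\left(1 + 0\right) + 16} = 12 + 27 \sqrt{1 + 16} = 12 + 27 \sqrt{17}$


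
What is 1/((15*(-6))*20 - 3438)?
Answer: -1/5238 ≈ -0.00019091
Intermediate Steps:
1/((15*(-6))*20 - 3438) = 1/(-90*20 - 3438) = 1/(-1800 - 3438) = 1/(-5238) = -1/5238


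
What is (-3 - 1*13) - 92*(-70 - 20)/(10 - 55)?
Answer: -200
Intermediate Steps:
(-3 - 1*13) - 92*(-70 - 20)/(10 - 55) = (-3 - 13) - (-8280)/(-45) = -16 - (-8280)*(-1)/45 = -16 - 92*2 = -16 - 184 = -200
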